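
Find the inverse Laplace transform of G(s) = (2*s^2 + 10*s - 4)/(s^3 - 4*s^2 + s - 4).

Factor the denominator: s^3 - 4*s^2 + s - 4 = (s - 4)*(s^2 + 1).
Partial fraction decomposition gives [4/(s - 4)] + [-2*s/(s^2 + 1)] + [2/(s^2 + 1)].
Invert each term: 4/(s - 4) ↔ 4e^(4t); -2·s/(s^2 + 1) ↔ -2cos(t); 2·1/(s^2 + 1) ↔ 2sin(t).

4*exp(4*t) + 2*sin(t) - 2*cos(t)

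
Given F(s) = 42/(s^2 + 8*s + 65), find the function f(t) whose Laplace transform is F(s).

Rewrite the denominator: s^2 + 8*s + 65 = (s + 4)^2 + 49.
The form in (s + 4) signals a first-shifting-theorem factor e^(-4t).
Since L{sin(7t)} = 7/(s^2 + 49), the inverse is exp(-4*t)*sin(7*t), scaled by 6.

f(t) = 6*exp(-4*t)*sin(7*t)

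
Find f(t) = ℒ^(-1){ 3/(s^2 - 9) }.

Since L{sinh(3t)} = 3/(s^2 - 9), the inverse is sinh(3*t).

f(t) = sinh(3*t)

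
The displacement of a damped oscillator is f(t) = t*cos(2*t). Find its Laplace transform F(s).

F(s) = (s - 2)*(s + 2)/(s^2 + 4)^2

L{cos(2t)} = s/(s^2 + 4).
Then apply L{t·g(t)} = -d/ds[G(s)] with G(s) = s/(s^2 + 4):
differentiating 1 time and applying the sign gives (s - 2)*(s + 2)/(s^2 + 4)^2.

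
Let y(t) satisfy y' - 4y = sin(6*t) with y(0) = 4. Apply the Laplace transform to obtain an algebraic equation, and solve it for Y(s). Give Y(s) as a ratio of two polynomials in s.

Take the Laplace transform of both sides.
The derivative rules (L{y'} = sY - y(0) = sY - 4) turn the left side into (s - 4)Y - (4).
The right side is L{sin(6*t)} = 6/(s^2 + 36).
So (s - 4)Y = 6/(s^2 + 36) + (4).
Solve for Y(s) and write it as one ratio of polynomials.

Y(s) = (4*s^2 + 150)/(s^3 - 4*s^2 + 36*s - 144)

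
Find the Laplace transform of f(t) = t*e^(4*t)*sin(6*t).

12*(s - 4)/(s^2 - 8*s + 52)^2

L{sin(6t)} = 6/(s^2 + 36).
Multiplying by e^(4t) shifts s → s - 4, so L{e^(4*t)*sin(6*t)} = 6/((s - 4)^2 + 36).
Then apply L{t·g(t)} = -d/ds[G(s)] with G(s) = 6/((s - 4)^2 + 36):
differentiating 1 time and applying the sign gives 12*(s - 4)/(s^2 - 8*s + 52)^2.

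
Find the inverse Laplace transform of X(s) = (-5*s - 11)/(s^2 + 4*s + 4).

-t*exp(-2*t) - 5*exp(-2*t)

Factor the denominator: s^2 + 4*s + 4 = (s + 2)^2.
Partial fraction decomposition gives [-5/(s + 2)] + [-1/(s + 2)^2].
Invert each term: -5/(s + 2) ↔ -5e^(-2t); -1/(s + 2)^2 ↔ -t·e^(-2t).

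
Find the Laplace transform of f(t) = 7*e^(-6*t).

L{7} = 7/s.
By the first shifting theorem, multiplying by e^(-6t) replaces s with s + 6.

7/(s + 6)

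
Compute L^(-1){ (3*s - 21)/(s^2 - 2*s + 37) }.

Complete the square in the denominator: s^2 - 2*s + 37 = (s - 1)^2 + 6^2.
Split the numerator to match: 3*s - 21 = 3·(s - 1) - 3·6.
Invert each term: 3·(s - 1)/((s - 1)^2 + 36) ↔ 3e^(t)cos(6t); -3·6/((s - 1)^2 + 36) ↔ -3e^(t)sin(6t).

-3*exp(t)*sin(6*t) + 3*exp(t)*cos(6*t)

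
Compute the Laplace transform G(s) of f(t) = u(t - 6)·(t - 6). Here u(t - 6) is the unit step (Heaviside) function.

By the second shifting theorem, L{u(t - c)·g(t - c)} = e^(-cs)·H(s) with c = 6 and H(s) = L{g(t)}.
L{t} = 1!/s^2 = 1/s^2.

G(s) = exp(-6*s)/s^2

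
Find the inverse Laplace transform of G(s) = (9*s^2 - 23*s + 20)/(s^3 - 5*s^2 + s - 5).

Factor the denominator: s^3 - 5*s^2 + s - 5 = (s - 5)*(s^2 + 1).
Partial fraction decomposition gives [5/(s - 5)] + [4*s/(s^2 + 1)] + [-3/(s^2 + 1)].
Invert each term: 5/(s - 5) ↔ 5e^(5t); 4·s/(s^2 + 1) ↔ 4cos(t); -3·1/(s^2 + 1) ↔ -3sin(t).

5*exp(5*t) - 3*sin(t) + 4*cos(t)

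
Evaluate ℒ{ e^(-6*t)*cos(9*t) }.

(s + 6)/((s + 6)^2 + 81)

L{cos(9t)} = s/(s^2 + 81).
By the first shifting theorem, multiplying by e^(-6t) replaces s with s + 6.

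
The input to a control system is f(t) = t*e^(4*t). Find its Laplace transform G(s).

L{e^(4t)} = 1/(s - 4).
Then apply L{t·g(t)} = -d/ds[H(s)] with H(s) = 1/(s - 4):
differentiating 1 time and applying the sign gives (s - 4)^(-2).

G(s) = (s - 4)^(-2)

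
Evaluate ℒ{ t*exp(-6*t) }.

L{t} = 1!/s^2 = 1/s^2.
By the first shifting theorem, multiplying by e^(-6t) replaces s with s + 6.

(s + 6)^(-2)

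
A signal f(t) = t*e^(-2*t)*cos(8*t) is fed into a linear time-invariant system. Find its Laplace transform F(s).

L{cos(8t)} = s/(s^2 + 64).
Multiplying by e^(-2t) shifts s → s + 2, so L{e^(-2*t)*cos(8*t)} = (s + 2)/((s + 2)^2 + 64).
Then apply L{t·g(t)} = -d/ds[G(s)] with G(s) = (s + 2)/((s + 2)^2 + 64):
differentiating 1 time and applying the sign gives (s - 6)*(s + 10)/(s^2 + 4*s + 68)^2.

F(s) = (s - 6)*(s + 10)/(s^2 + 4*s + 68)^2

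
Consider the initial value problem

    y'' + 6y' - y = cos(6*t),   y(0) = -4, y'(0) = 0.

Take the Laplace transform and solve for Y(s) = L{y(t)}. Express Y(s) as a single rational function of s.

Y(s) = (-4*s^3 - 24*s^2 - 143*s - 864)/(s^4 + 6*s^3 + 35*s^2 + 216*s - 36)

Apply the Laplace transform to the equation.
With L{y''} = s^2 Y - s·y(0) - y'(0) and L{y'} = sY - y(0), with y(0) = -4, y'(0) = 0: the LHS transforms to (s^2 + 6*s - 1)Y - (-4*s - 24).
The right side is L{cos(6*t)} = s/(s^2 + 36).
So (s^2 + 6*s - 1)Y = s/(s^2 + 36) + (-4*s - 24).
Divide through and combine into a single rational function.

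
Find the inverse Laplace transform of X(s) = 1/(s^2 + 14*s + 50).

Rewrite the denominator: s^2 + 14*s + 50 = (s + 7)^2 + 1.
The form in (s + 7) signals a first-shifting-theorem factor e^(-7t).
Since L{sin(t)} = 1/(s^2 + 1), the inverse is e^(-7*t)*sin(t).

exp(-7*t)*sin(t)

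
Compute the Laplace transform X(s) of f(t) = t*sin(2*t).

L{sin(2t)} = 2/(s^2 + 4).
Then apply L{t·g(t)} = -d/ds[G(s)] with G(s) = 2/(s^2 + 4):
differentiating 1 time and applying the sign gives 4*s/(s^2 + 4)^2.

X(s) = 4*s/(s^2 + 4)^2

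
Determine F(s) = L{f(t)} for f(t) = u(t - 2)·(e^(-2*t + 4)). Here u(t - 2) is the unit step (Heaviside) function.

By the second shifting theorem, L{u(t - c)·g(t - c)} = e^(-cs)·G(s) with c = 2 and G(s) = L{g(t)}.
L{e^(-2t)} = 1/(s + 2).

F(s) = exp(-2*s)/(s + 2)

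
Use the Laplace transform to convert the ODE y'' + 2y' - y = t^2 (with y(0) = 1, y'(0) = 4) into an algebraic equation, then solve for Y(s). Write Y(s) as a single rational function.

Y(s) = (s^4 + 6*s^3 + 2)/(s^5 + 2*s^4 - s^3)

Transform both sides with L{·}.
With L{y''} = s^2 Y - s·y(0) - y'(0) and L{y'} = sY - y(0), with y(0) = 1, y'(0) = 4: the LHS transforms to (s^2 + 2*s - 1)Y - (s + 6).
The right side is L{t^2} = 2/s^3.
So (s^2 + 2*s - 1)Y = 2/s^3 + (s + 6).
Isolate Y and clear denominators.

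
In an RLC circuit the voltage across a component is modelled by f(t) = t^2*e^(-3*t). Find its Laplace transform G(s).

G(s) = 2/(s + 3)^3

L{e^(-3t)} = 1/(s + 3).
Then apply L{t^2·g(t)} = (-1)^2 d^2/ds^2[H(s)] with H(s) = 1/(s + 3):
differentiating 2 times and applying the sign gives 2/(s + 3)^3.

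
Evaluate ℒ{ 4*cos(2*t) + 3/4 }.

4*s/(s^2 + 4) + 3/(4*s)

By linearity of the Laplace transform, transform each term separately.
L{3/4} = (3/4)/s; (4)·[L{cos(2t)} = s/(s^2 + 4)].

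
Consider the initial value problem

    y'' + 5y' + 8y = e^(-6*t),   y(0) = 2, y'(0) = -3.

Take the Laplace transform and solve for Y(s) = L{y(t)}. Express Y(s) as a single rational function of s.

Y(s) = (2*s^2 + 19*s + 43)/(s^3 + 11*s^2 + 38*s + 48)

Laplace-transform each side.
With L{y''} = s^2 Y - s·y(0) - y'(0) and L{y'} = sY - y(0), with y(0) = 2, y'(0) = -3: the LHS transforms to (s^2 + 5*s + 8)Y - (2*s + 7).
The right side is L{e^(-6*t)} = 1/(s + 6).
So (s^2 + 5*s + 8)Y = 1/(s + 6) + (2*s + 7).
Solve for Y(s) and write it as one ratio of polynomials.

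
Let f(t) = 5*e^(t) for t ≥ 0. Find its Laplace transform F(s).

L{5} = 5/s.
By the first shifting theorem, multiplying by e^(t) replaces s with s - 1.

F(s) = 5/(s - 1)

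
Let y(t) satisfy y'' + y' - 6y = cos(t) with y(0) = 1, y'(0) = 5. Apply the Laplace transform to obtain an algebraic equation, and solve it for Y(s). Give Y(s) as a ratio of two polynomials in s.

Y(s) = (s^3 + 6*s^2 + 2*s + 6)/(s^4 + s^3 - 5*s^2 + s - 6)

Laplace-transform each side.
Using L{y''} = s^2 Y - s·y(0) - y'(0) and L{y'} = sY - y(0), with y(0) = 1, y'(0) = 5, the left side becomes (s^2 + s - 6)Y - (s + 6).
The right side is L{cos(t)} = s/(s^2 + 1).
So (s^2 + s - 6)Y = s/(s^2 + 1) + (s + 6).
Solve for Y(s) and write it as one ratio of polynomials.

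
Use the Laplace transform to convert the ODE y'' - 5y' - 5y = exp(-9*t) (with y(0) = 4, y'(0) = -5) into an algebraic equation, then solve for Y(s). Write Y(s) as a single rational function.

Apply the Laplace transform to the equation.
With L{y''} = s^2 Y - s·y(0) - y'(0) and L{y'} = sY - y(0), with y(0) = 4, y'(0) = -5: the LHS transforms to (s^2 - 5*s - 5)Y - (4*s - 25).
The right side is L{exp(-9*t)} = 1/(s + 9).
So (s^2 - 5*s - 5)Y = 1/(s + 9) + (4*s - 25).
Divide through and combine into a single rational function.

Y(s) = (4*s^2 + 11*s - 224)/(s^3 + 4*s^2 - 50*s - 45)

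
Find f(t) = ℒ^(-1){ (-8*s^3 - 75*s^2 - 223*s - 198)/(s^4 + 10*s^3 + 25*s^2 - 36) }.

f(t) = -6*exp(t) - exp(-2*t) + exp(-3*t) - 2*exp(-6*t)

Factor the denominator: s^4 + 10*s^3 + 25*s^2 - 36 = (s - 1)*(s + 2)*(s + 3)*(s + 6).
Partial fraction decomposition gives [1/(s + 3)] + [-1/(s + 2)] + [-6/(s - 1)] + [-2/(s + 6)].
Invert each term: 1/(s + 3) ↔ e^(-3t); -1/(s + 2) ↔ -e^(-2t); -6/(s - 1) ↔ -6e^(t); -2/(s + 6) ↔ -2e^(-6t).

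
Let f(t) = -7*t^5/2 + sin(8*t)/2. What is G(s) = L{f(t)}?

G(s) = 4/(s^2 + 64) - 420/s^6

The transform is linear, so treat each term independently.
(-7/2)·[L{t^5} = 5!/s^6 = 120/s^6]; (1/2)·[L{sin(8t)} = 8/(s^2 + 64)].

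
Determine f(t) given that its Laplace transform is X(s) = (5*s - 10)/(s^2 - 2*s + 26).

f(t) = -exp(t)*sin(5*t) + 5*exp(t)*cos(5*t)

Complete the square in the denominator: s^2 - 2*s + 26 = (s - 1)^2 + 5^2.
Split the numerator to match: 5*s - 10 = 5·(s - 1) - 1·5.
Invert each term: 5·(s - 1)/((s - 1)^2 + 25) ↔ 5e^(t)cos(5t); -1·5/((s - 1)^2 + 25) ↔ -e^(t)sin(5t).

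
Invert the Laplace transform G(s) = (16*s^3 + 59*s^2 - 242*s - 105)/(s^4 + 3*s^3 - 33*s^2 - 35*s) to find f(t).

Factor the denominator: s^4 + 3*s^3 - 33*s^2 - 35*s = s*(s - 5)*(s + 1)*(s + 7).
Partial fraction decomposition gives [6/(s - 5)] + [2/(s + 7)] + [3/s] + [5/(s + 1)].
Invert each term: 6/(s - 5) ↔ 6e^(5t); 2/(s + 7) ↔ 2e^(-7t); 3/(s - 0) ↔ 3e^(0t); 5/(s + 1) ↔ 5e^(-t).

f(t) = 6*exp(5*t) + 3 + 5*exp(-t) + 2*exp(-7*t)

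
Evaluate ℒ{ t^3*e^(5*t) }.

L{t^3} = 3!/s^4 = 6/s^4.
By the first shifting theorem, multiplying by e^(5t) replaces s with s - 5.

6/(s - 5)^4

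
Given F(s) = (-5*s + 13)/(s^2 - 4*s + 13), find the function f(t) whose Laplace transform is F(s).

f(t) = exp(2*t)*sin(3*t) - 5*exp(2*t)*cos(3*t)

Complete the square in the denominator: s^2 - 4*s + 13 = (s - 2)^2 + 3^2.
Split the numerator to match: -5*s + 13 = -5·(s - 2) + 1·3.
Invert each term: -5·(s - 2)/((s - 2)^2 + 9) ↔ -5e^(2t)cos(3t); 1·3/((s - 2)^2 + 9) ↔ e^(2t)sin(3t).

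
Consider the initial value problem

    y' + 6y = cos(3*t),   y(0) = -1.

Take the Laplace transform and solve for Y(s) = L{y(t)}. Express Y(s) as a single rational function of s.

Y(s) = (-s^2 + s - 9)/(s^3 + 6*s^2 + 9*s + 54)

Apply the Laplace transform to the equation.
Using L{y'} = sY - y(0) = sY - (-1), the left side becomes (s + 6)Y - (-1).
The right side is L{cos(3*t)} = s/(s^2 + 9).
So (s + 6)Y = s/(s^2 + 9) + (-1).
Solve for Y(s) and write it as one ratio of polynomials.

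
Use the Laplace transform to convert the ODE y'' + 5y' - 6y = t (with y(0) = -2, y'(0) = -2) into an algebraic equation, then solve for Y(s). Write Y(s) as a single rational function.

Y(s) = (-2*s^3 - 12*s^2 + 1)/(s^4 + 5*s^3 - 6*s^2)

Apply the Laplace transform to the equation.
The derivative rules (L{y''} = s^2 Y - s·y(0) - y'(0) and L{y'} = sY - y(0), with y(0) = -2, y'(0) = -2) turn the left side into (s^2 + 5*s - 6)Y - (-2*s - 12).
The right side is L{t} = s^(-2).
So (s^2 + 5*s - 6)Y = s^(-2) + (-2*s - 12).
Solve for Y(s) and write it as one ratio of polynomials.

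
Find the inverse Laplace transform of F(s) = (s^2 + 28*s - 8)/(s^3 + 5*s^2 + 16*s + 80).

Factor the denominator: s^3 + 5*s^2 + 16*s + 80 = (s + 5)*(s^2 + 16).
Partial fraction decomposition gives [-3/(s + 5)] + [4*s/(s^2 + 16)] + [8/(s^2 + 16)].
Invert each term: -3/(s + 5) ↔ -3e^(-5t); 4·s/(s^2 + 16) ↔ 4cos(4t); 2·4/(s^2 + 16) ↔ 2sin(4t).

2*sin(4*t) + 4*cos(4*t) - 3*exp(-5*t)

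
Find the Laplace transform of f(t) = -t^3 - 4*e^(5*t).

The transform is linear, so treat each term independently.
(-1)·[L{t^3} = 3!/s^4 = 6/s^4]; (-4)·[L{e^(5t)} = 1/(s - 5)].

-4/(s - 5) - 6/s^4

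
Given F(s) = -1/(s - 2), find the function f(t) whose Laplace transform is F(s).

Since L{e^(2t)} = 1/(s - 2), the inverse is e^(2*t), scaled by -1.

f(t) = -exp(2*t)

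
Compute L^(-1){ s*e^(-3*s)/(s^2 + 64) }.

Heaviside(t - 3)*(cos(8*t - 24))

The factor e^(-3s) signals a time shift by c = 3 (second shifting theorem).
L{cos(8t)} = s/(s^2 + 64), so L^-1{s/(s^2 + 64)} = cos(8*t).
Hence the inverse is u(t - 3) times that function evaluated at t - 3.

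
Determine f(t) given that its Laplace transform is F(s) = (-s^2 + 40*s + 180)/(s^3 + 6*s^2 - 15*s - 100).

Factor the denominator: s^3 + 6*s^2 - 15*s - 100 = (s - 4)*(s + 5)^2.
Partial fraction decomposition gives [-5/(s + 5)] + [5/(s + 5)^2] + [4/(s - 4)].
Invert each term: -5/(s + 5) ↔ -5e^(-5t); 5/(s + 5)^2 ↔ 5t·e^(-5t); 4/(s - 4) ↔ 4e^(4t).

f(t) = 5*t*exp(-5*t) + 4*exp(4*t) - 5*exp(-5*t)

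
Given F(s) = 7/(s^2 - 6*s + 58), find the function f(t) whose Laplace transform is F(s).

f(t) = exp(3*t)*sin(7*t)

Rewrite the denominator: s^2 - 6*s + 58 = (s - 3)^2 + 49.
The form in (s - 3) signals a first-shifting-theorem factor e^(3t).
Since L{sin(7t)} = 7/(s^2 + 49), the inverse is e^(3*t)*sin(7*t).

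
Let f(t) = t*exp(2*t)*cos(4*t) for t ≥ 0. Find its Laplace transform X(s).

X(s) = (s - 6)*(s + 2)/(s^2 - 4*s + 20)^2

L{cos(4t)} = s/(s^2 + 16).
Multiplying by e^(2t) shifts s → s - 2, so L{exp(2*t)*cos(4*t)} = (s - 2)/((s - 2)^2 + 16).
Then apply L{t·g(t)} = -d/ds[G(s)] with G(s) = (s - 2)/((s - 2)^2 + 16):
differentiating 1 time and applying the sign gives (s - 6)*(s + 2)/(s^2 - 4*s + 20)^2.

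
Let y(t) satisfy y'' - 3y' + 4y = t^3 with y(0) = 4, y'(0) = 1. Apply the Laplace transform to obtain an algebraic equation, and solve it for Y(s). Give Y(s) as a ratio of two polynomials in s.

Laplace-transform each side.
With L{y''} = s^2 Y - s·y(0) - y'(0) and L{y'} = sY - y(0), with y(0) = 4, y'(0) = 1: the LHS transforms to (s^2 - 3*s + 4)Y - (4*s - 11).
The right side is L{t^3} = 6/s^4.
So (s^2 - 3*s + 4)Y = 6/s^4 + (4*s - 11).
Divide through and combine into a single rational function.

Y(s) = (4*s^5 - 11*s^4 + 6)/(s^6 - 3*s^5 + 4*s^4)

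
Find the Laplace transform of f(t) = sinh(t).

1/(s^2 - 1)

L{sinh(t)} = 1/(s^2 - 1).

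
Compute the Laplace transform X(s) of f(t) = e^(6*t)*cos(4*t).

L{cos(4t)} = s/(s^2 + 16).
By the first shifting theorem, multiplying by e^(6t) replaces s with s - 6.

X(s) = (s - 6)/((s - 6)^2 + 16)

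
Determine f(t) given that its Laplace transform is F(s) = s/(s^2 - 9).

Since L{cosh(3t)} = s/(s^2 - 9), the inverse is cosh(3*t).

f(t) = cosh(3*t)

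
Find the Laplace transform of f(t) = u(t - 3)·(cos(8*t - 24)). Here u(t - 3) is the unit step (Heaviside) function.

s*exp(-3*s)/(s^2 + 64)

By the second shifting theorem, L{u(t - c)·g(t - c)} = e^(-cs)·G(s) with c = 3 and G(s) = L{g(t)}.
L{cos(8t)} = s/(s^2 + 64).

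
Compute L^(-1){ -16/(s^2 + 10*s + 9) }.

-4*exp(-5*t)*sinh(4*t)

Rewrite the denominator: s^2 + 10*s + 9 = (s + 5)^2 - 16.
The form in (s + 5) signals a first-shifting-theorem factor e^(-5t).
Since L{sinh(4t)} = 4/(s^2 - 16), the inverse is exp(-5*t)*sinh(4*t), scaled by -4.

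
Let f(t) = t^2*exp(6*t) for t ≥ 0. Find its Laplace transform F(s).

F(s) = 2/(s - 6)^3

L{e^(6t)} = 1/(s - 6).
Then apply L{t^2·g(t)} = (-1)^2 d^2/ds^2[G(s)] with G(s) = 1/(s - 6):
differentiating 2 times and applying the sign gives 2/(s - 6)^3.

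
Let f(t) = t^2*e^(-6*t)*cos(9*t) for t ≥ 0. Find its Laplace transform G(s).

G(s) = 2*(s + 6)*(s^2 + 12*s - 207)/(s^2 + 12*s + 117)^3

L{cos(9t)} = s/(s^2 + 81).
Multiplying by e^(-6t) shifts s → s + 6, so L{e^(-6*t)*cos(9*t)} = (s + 6)/((s + 6)^2 + 81).
Then apply L{t^2·g(t)} = (-1)^2 d^2/ds^2[H(s)] with H(s) = (s + 6)/((s + 6)^2 + 81):
differentiating 2 times and applying the sign gives 2*(s + 6)*(s^2 + 12*s - 207)/(s^2 + 12*s + 117)^3.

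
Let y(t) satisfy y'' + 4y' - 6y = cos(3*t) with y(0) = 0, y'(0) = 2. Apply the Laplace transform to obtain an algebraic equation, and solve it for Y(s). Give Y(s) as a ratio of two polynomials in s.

Y(s) = (2*s^2 + s + 18)/(s^4 + 4*s^3 + 3*s^2 + 36*s - 54)

Transform both sides with L{·}.
The derivative rules (L{y''} = s^2 Y - s·y(0) - y'(0) and L{y'} = sY - y(0), with y(0) = 0, y'(0) = 2) turn the left side into (s^2 + 4*s - 6)Y - (2).
The right side is L{cos(3*t)} = s/(s^2 + 9).
So (s^2 + 4*s - 6)Y = s/(s^2 + 9) + (2).
Solve for Y(s) and write it as one ratio of polynomials.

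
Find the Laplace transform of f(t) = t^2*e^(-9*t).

L{e^(-9t)} = 1/(s + 9).
Then apply L{t^2·g(t)} = (-1)^2 d^2/ds^2[H(s)] with H(s) = 1/(s + 9):
differentiating 2 times and applying the sign gives 2/(s + 9)^3.

2/(s + 9)^3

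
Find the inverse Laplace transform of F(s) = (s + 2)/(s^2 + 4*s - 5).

exp(-2*t)*cosh(3*t)

Rewrite the denominator: s^2 + 4*s - 5 = (s + 2)^2 - 9.
The form in (s + 2) signals a first-shifting-theorem factor e^(-2t).
Since L{cosh(3t)} = s/(s^2 - 9), the inverse is e^(-2*t)*cosh(3*t).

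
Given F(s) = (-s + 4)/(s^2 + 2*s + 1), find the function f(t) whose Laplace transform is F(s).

f(t) = 5*t*exp(-t) - exp(-t)

Factor the denominator: s^2 + 2*s + 1 = (s + 1)^2.
Partial fraction decomposition gives [-1/(s + 1)] + [5/(s + 1)^2].
Invert each term: -1/(s + 1) ↔ -e^(-t); 5/(s + 1)^2 ↔ 5t·e^(-t).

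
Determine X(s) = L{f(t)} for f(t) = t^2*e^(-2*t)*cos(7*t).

X(s) = 2*(s + 2)*(s^2 + 4*s - 143)/(s^2 + 4*s + 53)^3

L{cos(7t)} = s/(s^2 + 49).
Multiplying by e^(-2t) shifts s → s + 2, so L{e^(-2*t)*cos(7*t)} = (s + 2)/((s + 2)^2 + 49).
Then apply L{t^2·g(t)} = (-1)^2 d^2/ds^2[G(s)] with G(s) = (s + 2)/((s + 2)^2 + 49):
differentiating 2 times and applying the sign gives 2*(s + 2)*(s^2 + 4*s - 143)/(s^2 + 4*s + 53)^3.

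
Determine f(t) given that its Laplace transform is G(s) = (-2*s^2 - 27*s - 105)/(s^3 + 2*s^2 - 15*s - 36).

f(t) = 6*t*exp(-3*t) - 5*exp(4*t) + 3*exp(-3*t)

Factor the denominator: s^3 + 2*s^2 - 15*s - 36 = (s - 4)*(s + 3)^2.
Partial fraction decomposition gives [3/(s + 3)] + [6/(s + 3)^2] + [-5/(s - 4)].
Invert each term: 3/(s + 3) ↔ 3e^(-3t); 6/(s + 3)^2 ↔ 6t·e^(-3t); -5/(s - 4) ↔ -5e^(4t).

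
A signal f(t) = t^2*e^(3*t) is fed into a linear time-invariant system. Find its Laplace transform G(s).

L{e^(3t)} = 1/(s - 3).
Then apply L{t^2·g(t)} = (-1)^2 d^2/ds^2[H(s)] with H(s) = 1/(s - 3):
differentiating 2 times and applying the sign gives 2/(s - 3)^3.

G(s) = 2/(s - 3)^3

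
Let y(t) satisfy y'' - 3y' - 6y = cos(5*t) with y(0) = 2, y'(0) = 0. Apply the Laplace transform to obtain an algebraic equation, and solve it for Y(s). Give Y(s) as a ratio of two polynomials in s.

Take the Laplace transform of both sides.
With L{y''} = s^2 Y - s·y(0) - y'(0) and L{y'} = sY - y(0), with y(0) = 2, y'(0) = 0: the LHS transforms to (s^2 - 3*s - 6)Y - (2*s - 6).
The right side is L{cos(5*t)} = s/(s^2 + 25).
So (s^2 - 3*s - 6)Y = s/(s^2 + 25) + (2*s - 6).
Solve for Y(s) and write it as one ratio of polynomials.

Y(s) = (2*s^3 - 6*s^2 + 51*s - 150)/(s^4 - 3*s^3 + 19*s^2 - 75*s - 150)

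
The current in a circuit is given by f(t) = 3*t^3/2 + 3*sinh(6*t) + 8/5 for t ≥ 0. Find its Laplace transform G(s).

Apply the Laplace transform termwise.
L{8/5} = (8/5)/s; (3/2)·[L{t^3} = 3!/s^4 = 6/s^4]; (3)·[L{sinh(6t)} = 6/(s^2 - 36)].

G(s) = 18/(s^2 - 36) + 8/(5*s) + 9/s^4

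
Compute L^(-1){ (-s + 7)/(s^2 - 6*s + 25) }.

Complete the square in the denominator: s^2 - 6*s + 25 = (s - 3)^2 + 4^2.
Split the numerator to match: -s + 7 = -1·(s - 3) + 1·4.
Invert each term: -1·(s - 3)/((s - 3)^2 + 16) ↔ -e^(3t)cos(4t); 1·4/((s - 3)^2 + 16) ↔ e^(3t)sin(4t).

exp(3*t)*sin(4*t) - exp(3*t)*cos(4*t)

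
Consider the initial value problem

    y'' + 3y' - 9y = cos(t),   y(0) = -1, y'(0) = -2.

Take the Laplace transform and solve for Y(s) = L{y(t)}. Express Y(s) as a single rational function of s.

Take the Laplace transform of both sides.
With L{y''} = s^2 Y - s·y(0) - y'(0) and L{y'} = sY - y(0), with y(0) = -1, y'(0) = -2: the LHS transforms to (s^2 + 3*s - 9)Y - (-s - 5).
The right side is L{cos(t)} = s/(s^2 + 1).
So (s^2 + 3*s - 9)Y = s/(s^2 + 1) + (-s - 5).
Solve for Y(s) and write it as one ratio of polynomials.

Y(s) = (-s^3 - 5*s^2 - 5)/(s^4 + 3*s^3 - 8*s^2 + 3*s - 9)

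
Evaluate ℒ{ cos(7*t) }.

L{cos(7t)} = s/(s^2 + 49).

s/(s^2 + 49)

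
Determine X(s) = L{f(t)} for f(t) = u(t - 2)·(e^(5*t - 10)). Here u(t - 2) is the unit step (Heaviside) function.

By the second shifting theorem, L{u(t - c)·g(t - c)} = e^(-cs)·G(s) with c = 2 and G(s) = L{g(t)}.
L{e^(5t)} = 1/(s - 5).

X(s) = exp(-2*s)/(s - 5)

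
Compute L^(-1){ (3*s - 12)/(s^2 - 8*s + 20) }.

3*exp(4*t)*cos(2*t)

Rewrite the denominator: s^2 - 8*s + 20 = (s - 4)^2 + 4.
The form in (s - 4) signals a first-shifting-theorem factor e^(4t).
Since L{cos(2t)} = s/(s^2 + 4), the inverse is e^(4*t)*cos(2*t), scaled by 3.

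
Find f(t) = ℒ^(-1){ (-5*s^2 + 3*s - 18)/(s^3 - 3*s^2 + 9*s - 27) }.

Factor the denominator: s^3 - 3*s^2 + 9*s - 27 = (s - 3)*(s^2 + 9).
Partial fraction decomposition gives [-3/(s - 3)] + [-2*s/(s^2 + 9)] + [-3/(s^2 + 9)].
Invert each term: -3/(s - 3) ↔ -3e^(3t); -2·s/(s^2 + 9) ↔ -2cos(3t); -1·3/(s^2 + 9) ↔ -sin(3t).

f(t) = -3*exp(3*t) - sin(3*t) - 2*cos(3*t)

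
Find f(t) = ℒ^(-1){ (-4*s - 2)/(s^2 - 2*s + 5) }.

Complete the square in the denominator: s^2 - 2*s + 5 = (s - 1)^2 + 2^2.
Split the numerator to match: -4*s - 2 = -4·(s - 1) - 3·2.
Invert each term: -4·(s - 1)/((s - 1)^2 + 4) ↔ -4e^(t)cos(2t); -3·2/((s - 1)^2 + 4) ↔ -3e^(t)sin(2t).

f(t) = -3*exp(t)*sin(2*t) - 4*exp(t)*cos(2*t)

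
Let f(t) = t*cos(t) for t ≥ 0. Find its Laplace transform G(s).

G(s) = (s - 1)*(s + 1)/(s^2 + 1)^2

L{cos(t)} = s/(s^2 + 1).
Then apply L{t·g(t)} = -d/ds[H(s)] with H(s) = s/(s^2 + 1):
differentiating 1 time and applying the sign gives (s - 1)*(s + 1)/(s^2 + 1)^2.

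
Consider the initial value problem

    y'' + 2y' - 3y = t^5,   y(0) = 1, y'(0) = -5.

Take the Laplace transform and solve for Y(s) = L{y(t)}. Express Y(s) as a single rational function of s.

Y(s) = (s^7 - 3*s^6 + 120)/(s^8 + 2*s^7 - 3*s^6)

Apply the Laplace transform to the equation.
Using L{y''} = s^2 Y - s·y(0) - y'(0) and L{y'} = sY - y(0), with y(0) = 1, y'(0) = -5, the left side becomes (s^2 + 2*s - 3)Y - (s - 3).
The right side is L{t^5} = 120/s^6.
So (s^2 + 2*s - 3)Y = 120/s^6 + (s - 3).
Solve for Y(s) and write it as one ratio of polynomials.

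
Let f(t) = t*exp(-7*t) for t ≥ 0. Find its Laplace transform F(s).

L{e^(-7t)} = 1/(s + 7).
Then apply L{t·g(t)} = -d/ds[G(s)] with G(s) = 1/(s + 7):
differentiating 1 time and applying the sign gives (s + 7)^(-2).

F(s) = (s + 7)^(-2)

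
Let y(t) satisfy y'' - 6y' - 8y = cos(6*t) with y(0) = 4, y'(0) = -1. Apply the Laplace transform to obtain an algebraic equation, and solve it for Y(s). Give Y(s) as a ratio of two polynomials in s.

Laplace-transform each side.
The derivative rules (L{y''} = s^2 Y - s·y(0) - y'(0) and L{y'} = sY - y(0), with y(0) = 4, y'(0) = -1) turn the left side into (s^2 - 6*s - 8)Y - (4*s - 25).
The right side is L{cos(6*t)} = s/(s^2 + 36).
So (s^2 - 6*s - 8)Y = s/(s^2 + 36) + (4*s - 25).
Solve for Y(s) and write it as one ratio of polynomials.

Y(s) = (4*s^3 - 25*s^2 + 145*s - 900)/(s^4 - 6*s^3 + 28*s^2 - 216*s - 288)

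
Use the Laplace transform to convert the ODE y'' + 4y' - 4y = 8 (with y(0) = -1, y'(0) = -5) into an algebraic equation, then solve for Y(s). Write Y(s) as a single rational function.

Laplace-transform each side.
Using L{y''} = s^2 Y - s·y(0) - y'(0) and L{y'} = sY - y(0), with y(0) = -1, y'(0) = -5, the left side becomes (s^2 + 4*s - 4)Y - (-s - 9).
The right side is L{8} = 8/s.
So (s^2 + 4*s - 4)Y = 8/s + (-s - 9).
Divide through and combine into a single rational function.

Y(s) = (-s^2 - 9*s + 8)/(s^3 + 4*s^2 - 4*s)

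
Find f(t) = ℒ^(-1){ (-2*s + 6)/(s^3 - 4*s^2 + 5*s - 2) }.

f(t) = -4*t*exp(t) + 2*exp(2*t) - 2*exp(t)

Factor the denominator: s^3 - 4*s^2 + 5*s - 2 = (s - 2)*(s - 1)^2.
Partial fraction decomposition gives [-2/(s - 1)] + [-4/(s - 1)^2] + [2/(s - 2)].
Invert each term: -2/(s - 1) ↔ -2e^(t); -4/(s - 1)^2 ↔ -4t·e^(t); 2/(s - 2) ↔ 2e^(2t).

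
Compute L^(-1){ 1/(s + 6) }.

exp(-6*t)

Since L{e^(-6t)} = 1/(s + 6), the inverse is e^(-6*t).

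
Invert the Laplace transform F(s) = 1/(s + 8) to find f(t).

Since L{e^(-8t)} = 1/(s + 8), the inverse is e^(-8*t).

f(t) = exp(-8*t)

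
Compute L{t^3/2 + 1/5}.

1/(5*s) + 3/s^4

By linearity of the Laplace transform, transform each term separately.
L{1/5} = (1/5)/s; (1/2)·[L{t^3} = 3!/s^4 = 6/s^4].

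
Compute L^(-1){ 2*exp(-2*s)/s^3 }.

The factor e^(-2s) signals a time shift by c = 2 (second shifting theorem).
L{t^2} = 2!/s^3 = 2/s^3, so L^-1{2/s^3} = t^2.
Hence the inverse is u(t - 2) times that function evaluated at t - 2.

Heaviside(t - 2)*((t - 2)^2)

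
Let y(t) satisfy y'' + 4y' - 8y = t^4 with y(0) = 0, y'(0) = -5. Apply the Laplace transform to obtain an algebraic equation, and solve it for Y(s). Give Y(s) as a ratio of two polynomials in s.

Laplace-transform each side.
Using L{y''} = s^2 Y - s·y(0) - y'(0) and L{y'} = sY - y(0), with y(0) = 0, y'(0) = -5, the left side becomes (s^2 + 4*s - 8)Y - (-5).
The right side is L{t^4} = 24/s^5.
So (s^2 + 4*s - 8)Y = 24/s^5 + (-5).
Divide through and combine into a single rational function.

Y(s) = (-5*s^5 + 24)/(s^7 + 4*s^6 - 8*s^5)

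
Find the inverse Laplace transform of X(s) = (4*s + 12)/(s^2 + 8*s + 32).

Complete the square in the denominator: s^2 + 8*s + 32 = (s + 4)^2 + 4^2.
Split the numerator to match: 4*s + 12 = 4·(s + 4) - 1·4.
Invert each term: 4·(s + 4)/((s + 4)^2 + 16) ↔ 4e^(-4t)cos(4t); -1·4/((s + 4)^2 + 16) ↔ -e^(-4t)sin(4t).

-exp(-4*t)*sin(4*t) + 4*exp(-4*t)*cos(4*t)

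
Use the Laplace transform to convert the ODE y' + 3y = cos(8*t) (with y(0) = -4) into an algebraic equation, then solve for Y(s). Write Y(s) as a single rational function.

Y(s) = (-4*s^2 + s - 256)/(s^3 + 3*s^2 + 64*s + 192)

Laplace-transform each side.
Using L{y'} = sY - y(0) = sY - (-4), the left side becomes (s + 3)Y - (-4).
The right side is L{cos(8*t)} = s/(s^2 + 64).
So (s + 3)Y = s/(s^2 + 64) + (-4).
Divide through and combine into a single rational function.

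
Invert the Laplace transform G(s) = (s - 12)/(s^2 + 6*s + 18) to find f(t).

f(t) = -5*exp(-3*t)*sin(3*t) + exp(-3*t)*cos(3*t)

Complete the square in the denominator: s^2 + 6*s + 18 = (s + 3)^2 + 3^2.
Split the numerator to match: s - 12 = 1·(s + 3) - 5·3.
Invert each term: 1·(s + 3)/((s + 3)^2 + 9) ↔ e^(-3t)cos(3t); -5·3/((s + 3)^2 + 9) ↔ -5e^(-3t)sin(3t).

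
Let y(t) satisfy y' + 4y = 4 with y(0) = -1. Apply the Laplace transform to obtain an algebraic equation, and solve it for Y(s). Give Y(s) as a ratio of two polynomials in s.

Laplace-transform each side.
The derivative rules (L{y'} = sY - y(0) = sY - (-1)) turn the left side into (s + 4)Y - (-1).
The right side is L{4} = 4/s.
So (s + 4)Y = 4/s + (-1).
Isolate Y and clear denominators.

Y(s) = (-s + 4)/(s^2 + 4*s)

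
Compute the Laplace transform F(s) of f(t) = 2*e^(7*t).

L{2} = 2/s.
By the first shifting theorem, multiplying by e^(7t) replaces s with s - 7.

F(s) = 2/(s - 7)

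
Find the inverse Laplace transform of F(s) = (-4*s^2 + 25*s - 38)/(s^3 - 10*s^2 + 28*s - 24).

t*exp(2*t) - 2*exp(6*t) - 2*exp(2*t)

Factor the denominator: s^3 - 10*s^2 + 28*s - 24 = (s - 6)*(s - 2)^2.
Partial fraction decomposition gives [-2/(s - 2)] + [(s - 2)^(-2)] + [-2/(s - 6)].
Invert each term: -2/(s - 2) ↔ -2e^(2t); 1/(s - 2)^2 ↔ t·e^(2t); -2/(s - 6) ↔ -2e^(6t).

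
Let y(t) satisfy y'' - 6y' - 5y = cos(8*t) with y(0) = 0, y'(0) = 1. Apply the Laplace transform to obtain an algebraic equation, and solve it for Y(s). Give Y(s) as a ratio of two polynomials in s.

Apply the Laplace transform to the equation.
Using L{y''} = s^2 Y - s·y(0) - y'(0) and L{y'} = sY - y(0), with y(0) = 0, y'(0) = 1, the left side becomes (s^2 - 6*s - 5)Y - (1).
The right side is L{cos(8*t)} = s/(s^2 + 64).
So (s^2 - 6*s - 5)Y = s/(s^2 + 64) + (1).
Divide through and combine into a single rational function.

Y(s) = (s^2 + s + 64)/(s^4 - 6*s^3 + 59*s^2 - 384*s - 320)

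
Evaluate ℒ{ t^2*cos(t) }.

2*s*(s^2 - 3)/(s^2 + 1)^3

L{cos(t)} = s/(s^2 + 1).
Then apply L{t^2·g(t)} = (-1)^2 d^2/ds^2[G(s)] with G(s) = s/(s^2 + 1):
differentiating 2 times and applying the sign gives 2*s*(s^2 - 3)/(s^2 + 1)^3.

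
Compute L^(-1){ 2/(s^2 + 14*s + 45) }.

Rewrite the denominator: s^2 + 14*s + 45 = (s + 7)^2 - 4.
The form in (s + 7) signals a first-shifting-theorem factor e^(-7t).
Since L{sinh(2t)} = 2/(s^2 - 4), the inverse is e^(-7*t)*sinh(2*t).

exp(-7*t)*sinh(2*t)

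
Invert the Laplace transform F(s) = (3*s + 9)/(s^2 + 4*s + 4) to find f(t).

f(t) = 3*t*exp(-2*t) + 3*exp(-2*t)

Factor the denominator: s^2 + 4*s + 4 = (s + 2)^2.
Partial fraction decomposition gives [3/(s + 2)] + [3/(s + 2)^2].
Invert each term: 3/(s + 2) ↔ 3e^(-2t); 3/(s + 2)^2 ↔ 3t·e^(-2t).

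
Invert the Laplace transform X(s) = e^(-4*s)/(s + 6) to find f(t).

f(t) = Heaviside(t - 4)*(exp(-6*t + 24))

The factor e^(-4s) signals a time shift by c = 4 (second shifting theorem).
L{e^(-6t)} = 1/(s + 6), so L^-1{1/(s + 6)} = e^(-6*t).
Hence the inverse is u(t - 4) times that function evaluated at t - 4.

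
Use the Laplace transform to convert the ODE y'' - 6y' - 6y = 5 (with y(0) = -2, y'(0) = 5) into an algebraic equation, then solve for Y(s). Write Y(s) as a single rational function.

Y(s) = (-2*s^2 + 17*s + 5)/(s^3 - 6*s^2 - 6*s)

Transform both sides with L{·}.
With L{y''} = s^2 Y - s·y(0) - y'(0) and L{y'} = sY - y(0), with y(0) = -2, y'(0) = 5: the LHS transforms to (s^2 - 6*s - 6)Y - (-2*s + 17).
The right side is L{5} = 5/s.
So (s^2 - 6*s - 6)Y = 5/s + (-2*s + 17).
Isolate Y and clear denominators.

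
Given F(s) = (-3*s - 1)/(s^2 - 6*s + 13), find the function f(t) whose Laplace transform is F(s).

Complete the square in the denominator: s^2 - 6*s + 13 = (s - 3)^2 + 2^2.
Split the numerator to match: -3*s - 1 = -3·(s - 3) - 5·2.
Invert each term: -3·(s - 3)/((s - 3)^2 + 4) ↔ -3e^(3t)cos(2t); -5·2/((s - 3)^2 + 4) ↔ -5e^(3t)sin(2t).

f(t) = -5*exp(3*t)*sin(2*t) - 3*exp(3*t)*cos(2*t)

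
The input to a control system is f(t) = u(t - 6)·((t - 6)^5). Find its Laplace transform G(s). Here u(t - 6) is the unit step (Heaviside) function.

By the second shifting theorem, L{u(t - c)·g(t - c)} = e^(-cs)·H(s) with c = 6 and H(s) = L{g(t)}.
L{t^5} = 5!/s^6 = 120/s^6.

G(s) = 120*exp(-6*s)/s^6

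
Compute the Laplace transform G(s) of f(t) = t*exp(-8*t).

G(s) = (s + 8)^(-2)

L{e^(-8t)} = 1/(s + 8).
Then apply L{t·g(t)} = -d/ds[H(s)] with H(s) = 1/(s + 8):
differentiating 1 time and applying the sign gives (s + 8)^(-2).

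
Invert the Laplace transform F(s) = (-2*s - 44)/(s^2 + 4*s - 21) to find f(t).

Factor the denominator: s^2 + 4*s - 21 = (s - 3)*(s + 7).
Partial fraction decomposition gives [-5/(s - 3)] + [3/(s + 7)].
Invert each term: -5/(s - 3) ↔ -5e^(3t); 3/(s + 7) ↔ 3e^(-7t).

f(t) = -5*exp(3*t) + 3*exp(-7*t)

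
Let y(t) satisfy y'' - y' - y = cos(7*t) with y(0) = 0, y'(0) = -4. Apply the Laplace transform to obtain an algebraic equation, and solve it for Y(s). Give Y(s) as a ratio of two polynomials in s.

Y(s) = (-4*s^2 + s - 196)/(s^4 - s^3 + 48*s^2 - 49*s - 49)

Transform both sides with L{·}.
Using L{y''} = s^2 Y - s·y(0) - y'(0) and L{y'} = sY - y(0), with y(0) = 0, y'(0) = -4, the left side becomes (s^2 - s - 1)Y - (-4).
The right side is L{cos(7*t)} = s/(s^2 + 49).
So (s^2 - s - 1)Y = s/(s^2 + 49) + (-4).
Divide through and combine into a single rational function.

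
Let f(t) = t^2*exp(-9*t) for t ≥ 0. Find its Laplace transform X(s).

L{e^(-9t)} = 1/(s + 9).
Then apply L{t^2·g(t)} = (-1)^2 d^2/ds^2[G(s)] with G(s) = 1/(s + 9):
differentiating 2 times and applying the sign gives 2/(s + 9)^3.

X(s) = 2/(s + 9)^3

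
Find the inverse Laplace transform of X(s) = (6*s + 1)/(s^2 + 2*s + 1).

Factor the denominator: s^2 + 2*s + 1 = (s + 1)^2.
Partial fraction decomposition gives [6/(s + 1)] + [-5/(s + 1)^2].
Invert each term: 6/(s + 1) ↔ 6e^(-t); -5/(s + 1)^2 ↔ -5t·e^(-t).

-5*t*exp(-t) + 6*exp(-t)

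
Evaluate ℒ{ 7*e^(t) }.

L{7} = 7/s.
By the first shifting theorem, multiplying by e^(t) replaces s with s - 1.

7/(s - 1)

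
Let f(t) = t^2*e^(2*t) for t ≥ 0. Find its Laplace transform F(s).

F(s) = 2/(s - 2)^3

L{e^(2t)} = 1/(s - 2).
Then apply L{t^2·g(t)} = (-1)^2 d^2/ds^2[G(s)] with G(s) = 1/(s - 2):
differentiating 2 times and applying the sign gives 2/(s - 2)^3.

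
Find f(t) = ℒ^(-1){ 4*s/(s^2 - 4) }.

Since L{cosh(2t)} = s/(s^2 - 4), the inverse is cosh(2*t), scaled by 4.

f(t) = 4*cosh(2*t)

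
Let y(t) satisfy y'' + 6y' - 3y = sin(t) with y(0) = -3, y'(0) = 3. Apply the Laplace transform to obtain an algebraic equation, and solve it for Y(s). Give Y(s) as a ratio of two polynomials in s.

Y(s) = (-3*s^3 - 15*s^2 - 3*s - 14)/(s^4 + 6*s^3 - 2*s^2 + 6*s - 3)

Laplace-transform each side.
The derivative rules (L{y''} = s^2 Y - s·y(0) - y'(0) and L{y'} = sY - y(0), with y(0) = -3, y'(0) = 3) turn the left side into (s^2 + 6*s - 3)Y - (-3*s - 15).
The right side is L{sin(t)} = 1/(s^2 + 1).
So (s^2 + 6*s - 3)Y = 1/(s^2 + 1) + (-3*s - 15).
Solve for Y(s) and write it as one ratio of polynomials.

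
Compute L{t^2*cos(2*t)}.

2*s*(s^2 - 12)/(s^2 + 4)^3

L{cos(2t)} = s/(s^2 + 4).
Then apply L{t^2·g(t)} = (-1)^2 d^2/ds^2[G(s)] with G(s) = s/(s^2 + 4):
differentiating 2 times and applying the sign gives 2*s*(s^2 - 12)/(s^2 + 4)^3.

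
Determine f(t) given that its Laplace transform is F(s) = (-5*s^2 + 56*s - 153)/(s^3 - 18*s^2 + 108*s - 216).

Factor the denominator: s^3 - 18*s^2 + 108*s - 216 = (s - 6)^3.
Partial fraction decomposition gives [-5/(s - 6)] + [-4/(s - 6)^2] + [3/(s - 6)^3].
Invert each term: -5/(s - 6) ↔ -5e^(6t); -4/(s - 6)^2 ↔ -4t·e^(6t); 3/(s - 6)^3 ↔ (3/2)t^2·e^(6t).

f(t) = 3*t^2*exp(6*t)/2 - 4*t*exp(6*t) - 5*exp(6*t)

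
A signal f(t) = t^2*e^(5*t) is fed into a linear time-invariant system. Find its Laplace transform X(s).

X(s) = 2/(s - 5)^3

L{e^(5t)} = 1/(s - 5).
Then apply L{t^2·g(t)} = (-1)^2 d^2/ds^2[G(s)] with G(s) = 1/(s - 5):
differentiating 2 times and applying the sign gives 2/(s - 5)^3.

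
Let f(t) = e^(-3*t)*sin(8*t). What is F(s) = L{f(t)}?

F(s) = 8/((s + 3)^2 + 64)

L{sin(8t)} = 8/(s^2 + 64).
By the first shifting theorem, multiplying by e^(-3t) replaces s with s + 3.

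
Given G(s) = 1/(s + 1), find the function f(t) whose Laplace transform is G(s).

f(t) = exp(-t)

Since L{e^(-t)} = 1/(s + 1), the inverse is e^(-t).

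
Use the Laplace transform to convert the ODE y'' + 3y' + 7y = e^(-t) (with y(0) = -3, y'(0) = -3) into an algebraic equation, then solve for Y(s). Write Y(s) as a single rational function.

Y(s) = (-3*s^2 - 15*s - 11)/(s^3 + 4*s^2 + 10*s + 7)

Take the Laplace transform of both sides.
The derivative rules (L{y''} = s^2 Y - s·y(0) - y'(0) and L{y'} = sY - y(0), with y(0) = -3, y'(0) = -3) turn the left side into (s^2 + 3*s + 7)Y - (-3*s - 12).
The right side is L{e^(-t)} = 1/(s + 1).
So (s^2 + 3*s + 7)Y = 1/(s + 1) + (-3*s - 12).
Isolate Y and clear denominators.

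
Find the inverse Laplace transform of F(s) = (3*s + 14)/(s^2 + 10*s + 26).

-exp(-5*t)*sin(t) + 3*exp(-5*t)*cos(t)

Complete the square in the denominator: s^2 + 10*s + 26 = (s + 5)^2 + 1^2.
Split the numerator to match: 3*s + 14 = 3·(s + 5) - 1·1.
Invert each term: 3·(s + 5)/((s + 5)^2 + 1) ↔ 3e^(-5t)cos(t); -1·1/((s + 5)^2 + 1) ↔ -e^(-5t)sin(t).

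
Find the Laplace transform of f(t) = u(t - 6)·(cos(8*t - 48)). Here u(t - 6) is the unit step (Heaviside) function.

By the second shifting theorem, L{u(t - c)·g(t - c)} = e^(-cs)·H(s) with c = 6 and H(s) = L{g(t)}.
L{cos(8t)} = s/(s^2 + 64).

s*exp(-6*s)/(s^2 + 64)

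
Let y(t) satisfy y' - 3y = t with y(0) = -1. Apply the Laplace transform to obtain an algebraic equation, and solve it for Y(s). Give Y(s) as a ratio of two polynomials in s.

Take the Laplace transform of both sides.
Using L{y'} = sY - y(0) = sY - (-1), the left side becomes (s - 3)Y - (-1).
The right side is L{t} = s^(-2).
So (s - 3)Y = s^(-2) + (-1).
Isolate Y and clear denominators.

Y(s) = (-s^2 + 1)/(s^3 - 3*s^2)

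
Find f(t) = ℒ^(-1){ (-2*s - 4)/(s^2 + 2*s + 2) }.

Complete the square in the denominator: s^2 + 2*s + 2 = (s + 1)^2 + 1^2.
Split the numerator to match: -2*s - 4 = -2·(s + 1) - 2·1.
Invert each term: -2·(s + 1)/((s + 1)^2 + 1) ↔ -2e^(-t)cos(t); -2·1/((s + 1)^2 + 1) ↔ -2e^(-t)sin(t).

f(t) = -2*exp(-t)*sin(t) - 2*exp(-t)*cos(t)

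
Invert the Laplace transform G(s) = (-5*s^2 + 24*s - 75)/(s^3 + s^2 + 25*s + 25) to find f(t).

Factor the denominator: s^3 + s^2 + 25*s + 25 = (s + 1)*(s^2 + 25).
Partial fraction decomposition gives [-4/(s + 1)] + [-s/(s^2 + 25)] + [25/(s^2 + 25)].
Invert each term: -4/(s + 1) ↔ -4e^(-t); -1·s/(s^2 + 25) ↔ -cos(5t); 5·5/(s^2 + 25) ↔ 5sin(5t).

f(t) = 5*sin(5*t) - cos(5*t) - 4*exp(-t)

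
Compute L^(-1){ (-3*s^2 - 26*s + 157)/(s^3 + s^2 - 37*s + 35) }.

Factor the denominator: s^3 + s^2 - 37*s + 35 = (s - 5)*(s - 1)*(s + 7).
Partial fraction decomposition gives [2/(s + 7)] + [-1/(s - 5)] + [-4/(s - 1)].
Invert each term: 2/(s + 7) ↔ 2e^(-7t); -1/(s - 5) ↔ -e^(5t); -4/(s - 1) ↔ -4e^(t).

-exp(5*t) - 4*exp(t) + 2*exp(-7*t)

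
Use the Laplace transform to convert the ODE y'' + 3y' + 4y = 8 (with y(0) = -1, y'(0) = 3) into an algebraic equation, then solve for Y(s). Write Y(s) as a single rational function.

Y(s) = (-s^2 + 8)/(s^3 + 3*s^2 + 4*s)

Take the Laplace transform of both sides.
The derivative rules (L{y''} = s^2 Y - s·y(0) - y'(0) and L{y'} = sY - y(0), with y(0) = -1, y'(0) = 3) turn the left side into (s^2 + 3*s + 4)Y - (-s).
The right side is L{8} = 8/s.
So (s^2 + 3*s + 4)Y = 8/s + (-s).
Isolate Y and clear denominators.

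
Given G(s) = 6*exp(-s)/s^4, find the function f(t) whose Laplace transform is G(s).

f(t) = Heaviside(t - 1)*((t - 1)^3)

The factor e^(-s) signals a time shift by c = 1 (second shifting theorem).
L{t^3} = 3!/s^4 = 6/s^4, so L^-1{6/s^4} = t^3.
Hence the inverse is u(t - 1) times that function evaluated at t - 1.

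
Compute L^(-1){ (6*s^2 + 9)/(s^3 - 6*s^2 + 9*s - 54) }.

5*exp(6*t) + 2*sin(3*t) + cos(3*t)

Factor the denominator: s^3 - 6*s^2 + 9*s - 54 = (s - 6)*(s^2 + 9).
Partial fraction decomposition gives [5/(s - 6)] + [s/(s^2 + 9)] + [6/(s^2 + 9)].
Invert each term: 5/(s - 6) ↔ 5e^(6t); 1·s/(s^2 + 9) ↔ cos(3t); 2·3/(s^2 + 9) ↔ 2sin(3t).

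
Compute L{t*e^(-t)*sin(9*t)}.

L{sin(9t)} = 9/(s^2 + 81).
Multiplying by e^(-t) shifts s → s + 1, so L{e^(-t)*sin(9*t)} = 9/((s + 1)^2 + 81).
Then apply L{t·g(t)} = -d/ds[G(s)] with G(s) = 9/((s + 1)^2 + 81):
differentiating 1 time and applying the sign gives 18*(s + 1)/(s^2 + 2*s + 82)^2.

18*(s + 1)/(s^2 + 2*s + 82)^2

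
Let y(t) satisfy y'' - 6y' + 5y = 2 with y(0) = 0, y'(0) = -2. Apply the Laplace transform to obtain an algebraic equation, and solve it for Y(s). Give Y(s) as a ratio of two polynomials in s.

Laplace-transform each side.
With L{y''} = s^2 Y - s·y(0) - y'(0) and L{y'} = sY - y(0), with y(0) = 0, y'(0) = -2: the LHS transforms to (s^2 - 6*s + 5)Y - (-2).
The right side is L{2} = 2/s.
So (s^2 - 6*s + 5)Y = 2/s + (-2).
Solve for Y(s) and write it as one ratio of polynomials.

Y(s) = -2/(s^2 - 5*s)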